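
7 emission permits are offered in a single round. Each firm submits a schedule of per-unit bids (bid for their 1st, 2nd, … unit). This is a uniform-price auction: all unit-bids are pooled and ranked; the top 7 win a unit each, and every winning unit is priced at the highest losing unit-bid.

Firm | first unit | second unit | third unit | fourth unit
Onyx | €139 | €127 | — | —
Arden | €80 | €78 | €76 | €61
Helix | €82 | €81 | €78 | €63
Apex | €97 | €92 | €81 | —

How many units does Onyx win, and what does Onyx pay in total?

Merging the schedules and taking the best 7: 139 (Onyx-1), 127 (Onyx-2), 97 (Apex-1), 92 (Apex-2), 82 (Helix-1), 81 (Helix-2), 81 (Apex-3)
First bid not allocated: €80.
Onyx wins 2 unit(s) at €80 each.

Onyx: 2 units, pays €160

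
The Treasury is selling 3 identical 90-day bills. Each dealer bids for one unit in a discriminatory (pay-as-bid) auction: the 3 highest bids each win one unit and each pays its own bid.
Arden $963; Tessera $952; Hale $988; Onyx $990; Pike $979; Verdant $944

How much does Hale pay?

Hale pays $988

Sorting: 990 (Onyx), 988 (Hale), 979 (Pike), 963 (Arden), 952 (Tessera), …
The 3 highest are Onyx, Hale, Pike.
Hale wins → own bid $988.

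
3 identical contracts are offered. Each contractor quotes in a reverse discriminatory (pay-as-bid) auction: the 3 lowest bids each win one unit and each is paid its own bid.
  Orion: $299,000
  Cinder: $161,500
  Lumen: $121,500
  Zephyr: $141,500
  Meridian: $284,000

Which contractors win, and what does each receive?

Bids ranked low→high: 121,500 (Lumen), 141,500 (Zephyr), 161,500 (Cinder), 284,000 (Meridian), 299,000 (Orion)
Winners (3 units): Lumen, Zephyr, Cinder.
Each winner is paid its own bid: Lumen $121,500, Zephyr $141,500, Cinder $161,500.

Lumen $121,500, Zephyr $141,500, Cinder $161,500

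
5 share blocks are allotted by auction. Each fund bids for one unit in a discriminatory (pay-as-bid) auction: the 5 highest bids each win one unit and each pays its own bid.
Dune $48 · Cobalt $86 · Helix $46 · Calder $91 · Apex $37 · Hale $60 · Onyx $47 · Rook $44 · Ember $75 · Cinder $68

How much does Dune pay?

Ordering the bids: 91 (Calder), 86 (Cobalt), 75 (Ember), 68 (Cinder), 60 (Hale), 48 (Dune), 47 (Onyx), …
The 5 highest are Calder, Cobalt, Ember, Cinder, Hale.
Dune does not win → $0.

Dune pays $0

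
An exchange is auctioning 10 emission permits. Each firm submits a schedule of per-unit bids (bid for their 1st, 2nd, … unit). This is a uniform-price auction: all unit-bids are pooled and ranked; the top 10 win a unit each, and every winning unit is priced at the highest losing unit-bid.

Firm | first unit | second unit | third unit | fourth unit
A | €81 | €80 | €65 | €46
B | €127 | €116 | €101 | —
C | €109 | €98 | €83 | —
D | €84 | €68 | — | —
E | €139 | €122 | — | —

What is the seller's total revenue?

Merging the schedules and taking the best 10: 139 (E-1), 127 (B-1), 122 (E-2), 116 (B-2), 109 (C-1), 101 (B-3), 98 (C-2), 84 (D-1), 83 (C-3), 81 (A-1)
Highest rejected unit-bid = €80.
Allocation: A 1, B 3, C 3, D 1, E 2. Every unit priced at €80.
Revenue = 10 × 80 = €800.

Total revenue: €800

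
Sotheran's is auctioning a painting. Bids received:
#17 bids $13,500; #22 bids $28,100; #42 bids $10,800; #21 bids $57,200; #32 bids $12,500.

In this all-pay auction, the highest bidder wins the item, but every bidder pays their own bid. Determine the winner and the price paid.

#21 pays $57,200

Bids in order: 57,200 (#21) > 28,100 (#22) > 13,500 (#17) > 12,500 (#32) > 10,800 (#42)
#21 is highest and takes the item; every bidder forfeits their bid.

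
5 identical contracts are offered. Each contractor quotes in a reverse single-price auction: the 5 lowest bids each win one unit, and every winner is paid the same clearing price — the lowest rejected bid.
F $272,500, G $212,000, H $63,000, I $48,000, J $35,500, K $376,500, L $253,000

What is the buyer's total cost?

Total cost: $1,362,500

Bids ranked low→high: 35,500 (J), 48,000 (I), 63,000 (H), 212,000 (G), 253,000 (L), 272,500 (F), 376,500 (K)
The 5 lowest are J, I, H, G, L.
First losing bid is F's $272,500, which sets the uniform price.
Total cost = 5 × $272,500 = $1,362,500.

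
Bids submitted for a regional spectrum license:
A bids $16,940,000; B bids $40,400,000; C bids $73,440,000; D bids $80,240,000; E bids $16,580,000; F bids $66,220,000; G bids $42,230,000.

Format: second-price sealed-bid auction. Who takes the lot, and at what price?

Second-price sealed-bid auction: the highest bidder wins and pays the second-highest bid.
Sorting bids: 80,240,000 (D) > 73,440,000 (C) > 66,220,000 (F) > 42,230,000 (G) > 40,400,000 (B) > 16,940,000 (A) > …
Second-price: D pays C's bid of $73,440,000.

D pays $73,440,000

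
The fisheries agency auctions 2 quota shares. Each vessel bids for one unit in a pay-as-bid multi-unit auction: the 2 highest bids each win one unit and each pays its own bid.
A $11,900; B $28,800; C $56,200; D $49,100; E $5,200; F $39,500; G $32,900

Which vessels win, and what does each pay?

Ordering the bids: 56,200 (C), 49,100 (D), 39,500 (F), 32,900 (G), …
Winners (2 units): C, D.
Each winner pays its own bid: C $56,200, D $49,100.

C $56,200, D $49,100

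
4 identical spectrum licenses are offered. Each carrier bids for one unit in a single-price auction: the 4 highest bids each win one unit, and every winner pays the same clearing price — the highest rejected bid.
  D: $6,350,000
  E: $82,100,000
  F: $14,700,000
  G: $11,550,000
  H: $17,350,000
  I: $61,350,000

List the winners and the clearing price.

E, I, H, F; each pays $11,550,000

Bids ranked high→low: 82,100,000 (E), 61,350,000 (I), 17,350,000 (H), 14,700,000 (F), 11,550,000 (G), 6,350,000 (D)
The 4 highest are E, I, H, F.
Highest unsuccessful bid: $11,550,000 → clearing price.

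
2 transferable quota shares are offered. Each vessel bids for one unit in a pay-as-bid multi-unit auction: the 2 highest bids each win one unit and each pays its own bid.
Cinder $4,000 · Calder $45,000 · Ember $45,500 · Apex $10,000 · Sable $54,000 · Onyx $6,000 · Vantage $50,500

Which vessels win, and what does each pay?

Ordering the bids: 54,000 (Sable), 50,500 (Vantage), 45,500 (Ember), 45,000 (Calder), …
Winners (2 units): Sable, Vantage.
Each winner pays its own bid: Sable $54,000, Vantage $50,500.

Sable $54,000, Vantage $50,500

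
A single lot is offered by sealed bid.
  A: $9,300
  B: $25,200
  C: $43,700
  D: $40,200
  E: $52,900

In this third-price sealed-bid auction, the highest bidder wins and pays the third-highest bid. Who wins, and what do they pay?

E pays $40,200

Sorting bids: 52,900 (E) > 43,700 (C) > 40,200 (D) > 25,200 (B) > 9,300 (A)
E is highest; pays the third-highest bid, $40,200.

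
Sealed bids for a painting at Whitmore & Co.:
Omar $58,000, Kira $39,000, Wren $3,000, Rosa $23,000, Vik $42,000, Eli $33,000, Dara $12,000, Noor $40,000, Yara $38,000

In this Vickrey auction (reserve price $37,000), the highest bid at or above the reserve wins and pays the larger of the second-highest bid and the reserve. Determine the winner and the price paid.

Rule: the highest bid at or above the reserve wins and pays the larger of the second-highest bid and the reserve.
Bids ranked: 58,000 (Omar) > 42,000 (Vik) > 40,000 (Noor) > 39,000 (Kira) > 38,000 (Yara) > 33,000 (Eli) > …
Omar has the top bid at or above the reserve ($58,000).
Second-highest bid $42,000 exceeds the reserve $37,000 → payment $42,000.

Omar pays $42,000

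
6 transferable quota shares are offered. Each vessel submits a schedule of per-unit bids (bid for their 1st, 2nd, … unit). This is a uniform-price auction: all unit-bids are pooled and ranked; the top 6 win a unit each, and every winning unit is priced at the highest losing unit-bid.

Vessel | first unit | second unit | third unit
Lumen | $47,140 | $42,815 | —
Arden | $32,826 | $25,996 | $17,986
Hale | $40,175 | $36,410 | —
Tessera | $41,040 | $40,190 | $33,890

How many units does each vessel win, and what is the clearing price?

Hale 2, Lumen 2, Tessera 2; clearing price $33,890

All unit-bids, highest first — top 6: 47,140 (Lumen-1), 42,815 (Lumen-2), 41,040 (Tessera-1), 40,190 (Tessera-2), 40,175 (Hale-1), 36,410 (Hale-2)
Highest rejected unit-bid = $33,890.
Allocation: Hale 2, Lumen 2, Tessera 2.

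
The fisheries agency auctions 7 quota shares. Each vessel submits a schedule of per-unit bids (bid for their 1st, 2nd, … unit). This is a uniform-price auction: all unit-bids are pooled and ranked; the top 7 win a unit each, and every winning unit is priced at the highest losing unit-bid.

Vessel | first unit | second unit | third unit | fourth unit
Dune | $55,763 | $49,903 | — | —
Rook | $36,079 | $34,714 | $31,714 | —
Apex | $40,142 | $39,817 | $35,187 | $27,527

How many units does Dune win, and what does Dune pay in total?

Dune: 2 units, pays $63,428

Merging the schedules and taking the best 7: 55,763 (Dune-1), 49,903 (Dune-2), 40,142 (Apex-1), 39,817 (Apex-2), 36,079 (Rook-1), 35,187 (Apex-3), 34,714 (Rook-2)
The (k+1)-th unit-bid is $31,714.
Dune wins 2 unit(s) at $31,714 each.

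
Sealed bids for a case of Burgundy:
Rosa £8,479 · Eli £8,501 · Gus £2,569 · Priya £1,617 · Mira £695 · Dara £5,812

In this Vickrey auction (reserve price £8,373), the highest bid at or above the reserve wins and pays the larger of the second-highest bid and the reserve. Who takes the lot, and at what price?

Vickrey auction (reserve price £8,373): the highest bid at or above the reserve wins and pays the larger of the second-highest bid and the reserve.
Bids ranked: 8,501 (Eli) > 8,479 (Rosa) > 5,812 (Dara) > 2,569 (Gus) > 1,617 (Priya) > 695 (Mira)
Highest eligible bid: Eli at £8,501.
max(second-highest £8,479, reserve £8,373) = £8,479; the reserve does not bind.

Eli pays £8,479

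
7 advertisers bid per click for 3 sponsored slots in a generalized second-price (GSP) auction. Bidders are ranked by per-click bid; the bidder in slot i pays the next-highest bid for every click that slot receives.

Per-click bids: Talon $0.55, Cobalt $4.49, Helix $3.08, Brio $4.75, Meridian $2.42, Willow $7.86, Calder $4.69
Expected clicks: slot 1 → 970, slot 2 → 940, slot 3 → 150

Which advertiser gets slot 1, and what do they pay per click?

Per-click bids in order: $7.86 (Willow) > $4.75 (Brio) > $4.69 (Calder) > $4.49 (Cobalt) > …
Slot 1 goes to the first-ranked bidder, Willow, who pays the next bid down: $4.75/click.

Willow; $4.75 per click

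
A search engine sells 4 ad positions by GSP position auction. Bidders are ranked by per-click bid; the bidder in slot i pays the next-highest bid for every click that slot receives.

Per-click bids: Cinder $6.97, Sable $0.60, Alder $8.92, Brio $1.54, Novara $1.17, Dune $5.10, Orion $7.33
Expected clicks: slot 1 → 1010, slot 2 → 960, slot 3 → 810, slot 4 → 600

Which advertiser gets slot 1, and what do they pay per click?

Alder; $7.33 per click

Ranked by bid: $8.92 (Alder) > $7.33 (Orion) > $6.97 (Cinder) > $5.10 (Dune) > $1.54 (Brio) > …
Slot 1 goes to the first-ranked bidder, Alder, who pays the next bid down: $7.33/click.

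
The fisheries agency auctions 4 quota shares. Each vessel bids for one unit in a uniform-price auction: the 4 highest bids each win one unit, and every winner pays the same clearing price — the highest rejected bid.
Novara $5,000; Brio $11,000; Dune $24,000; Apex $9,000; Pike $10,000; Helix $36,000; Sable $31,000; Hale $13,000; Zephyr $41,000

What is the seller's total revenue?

Ordering the bids: 41,000 (Zephyr), 36,000 (Helix), 31,000 (Sable), 24,000 (Dune), 13,000 (Hale), 11,000 (Brio), …
Winners (4 units): Zephyr, Helix, Sable, Dune.
Clearing price = highest rejected bid = $13,000.
Total revenue = 4 × $13,000 = $52,000.

Total revenue: $52,000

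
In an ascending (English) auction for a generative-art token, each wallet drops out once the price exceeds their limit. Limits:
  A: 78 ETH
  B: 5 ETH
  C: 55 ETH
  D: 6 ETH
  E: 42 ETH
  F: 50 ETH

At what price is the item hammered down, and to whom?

Rule: the price rises until one bidder remains; the winner pays the price at which the last rival dropped out.
Limits ranked: 78 (A) > 55 (C) > 50 (F) > 42 (E) > 6 (D) > 5 (B)
Bidding ends when C exits at 55 ETH; A takes it.

A wins at 55 ETH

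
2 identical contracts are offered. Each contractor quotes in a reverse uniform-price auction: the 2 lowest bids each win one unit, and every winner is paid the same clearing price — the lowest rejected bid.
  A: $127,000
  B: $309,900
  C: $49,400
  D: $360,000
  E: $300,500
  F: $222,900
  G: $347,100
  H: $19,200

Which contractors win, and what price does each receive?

H, C; each is paid $127,000

Ordering the bids: 19,200 (H), 49,400 (C), 127,000 (A), 222,900 (F), …
Winners (2 units): H, C.
Lowest unsuccessful bid: $127,000 → clearing price.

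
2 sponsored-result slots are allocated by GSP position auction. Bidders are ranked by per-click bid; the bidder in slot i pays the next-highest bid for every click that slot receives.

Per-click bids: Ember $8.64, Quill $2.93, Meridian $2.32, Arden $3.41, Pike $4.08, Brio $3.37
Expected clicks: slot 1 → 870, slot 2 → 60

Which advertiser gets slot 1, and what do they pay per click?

Per-click bids in order: $8.64 (Ember) > $4.08 (Pike) > $3.41 (Arden) > …
Slot 1 goes to the first-ranked bidder, Ember, who pays the next bid down: $4.08/click.

Ember; $4.08 per click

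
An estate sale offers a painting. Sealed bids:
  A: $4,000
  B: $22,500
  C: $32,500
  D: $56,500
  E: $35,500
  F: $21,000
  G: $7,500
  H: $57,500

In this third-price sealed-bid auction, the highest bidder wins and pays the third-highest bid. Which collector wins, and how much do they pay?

Third-price sealed-bid auction: the highest bidder wins and pays the third-highest bid.
Sorting bids: 57,500 (H) > 56,500 (D) > 35,500 (E) > 32,500 (C) > 22,500 (B) > 21,000 (F) > …
H wins; payment is bid #3 in the ranking = $35,500.

H pays $35,500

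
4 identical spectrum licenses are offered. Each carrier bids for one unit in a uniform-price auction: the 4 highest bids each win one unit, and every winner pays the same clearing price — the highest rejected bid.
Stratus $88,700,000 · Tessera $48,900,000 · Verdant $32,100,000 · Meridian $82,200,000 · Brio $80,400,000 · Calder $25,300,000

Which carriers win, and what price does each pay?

Bids ranked high→low: 88,700,000 (Stratus), 82,200,000 (Meridian), 80,400,000 (Brio), 48,900,000 (Tessera), 32,100,000 (Verdant), 25,300,000 (Calder)
Top 4: Stratus, Meridian, Brio, Tessera.
First losing bid is Verdant's $32,100,000, which sets the uniform price.

Stratus, Meridian, Brio, Tessera; each pays $32,100,000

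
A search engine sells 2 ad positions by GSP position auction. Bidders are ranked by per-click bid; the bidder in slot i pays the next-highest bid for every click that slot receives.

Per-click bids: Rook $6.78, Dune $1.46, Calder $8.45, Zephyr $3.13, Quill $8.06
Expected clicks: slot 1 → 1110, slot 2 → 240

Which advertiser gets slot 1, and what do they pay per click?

Per-click bids in order: $8.45 (Calder) > $8.06 (Quill) > $6.78 (Rook) > …
Slot 1 goes to the first-ranked bidder, Calder, who pays the next bid down: $8.06/click.

Calder; $8.06 per click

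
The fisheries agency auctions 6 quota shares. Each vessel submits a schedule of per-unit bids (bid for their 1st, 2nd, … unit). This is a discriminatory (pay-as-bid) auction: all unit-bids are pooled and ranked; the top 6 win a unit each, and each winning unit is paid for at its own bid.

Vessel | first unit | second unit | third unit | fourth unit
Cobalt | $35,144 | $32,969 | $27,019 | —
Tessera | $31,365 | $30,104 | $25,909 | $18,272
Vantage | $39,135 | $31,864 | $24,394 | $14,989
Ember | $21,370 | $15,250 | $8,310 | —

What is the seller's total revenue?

Total revenue: $200,581

All unit-bids, highest first — top 6: 39,135 (Vantage-1), 35,144 (Cobalt-1), 32,969 (Cobalt-2), 31,864 (Vantage-2), 31,365 (Tessera-1), 30,104 (Tessera-2)
Next rejected bid: $27,019 (not a price — pay-as-bid).
Each winning unit pays its own bid.
Revenue = 39,135 + 35,144 + 32,969 + 31,864 + 31,365 + 30,104 = $200,581.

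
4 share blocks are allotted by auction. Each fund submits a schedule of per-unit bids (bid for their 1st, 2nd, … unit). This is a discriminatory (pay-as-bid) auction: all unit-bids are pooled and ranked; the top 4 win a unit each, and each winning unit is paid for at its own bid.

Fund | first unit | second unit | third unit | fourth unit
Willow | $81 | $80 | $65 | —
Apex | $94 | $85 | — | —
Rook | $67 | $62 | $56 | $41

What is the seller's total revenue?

Merging the schedules and taking the best 4: 94 (Apex-1), 85 (Apex-2), 81 (Willow-1), 80 (Willow-2)
Next rejected bid: $67 (not a price — pay-as-bid).
Each winning unit pays its own bid.
Revenue = 94 + 85 + 81 + 80 = $340.

Total revenue: $340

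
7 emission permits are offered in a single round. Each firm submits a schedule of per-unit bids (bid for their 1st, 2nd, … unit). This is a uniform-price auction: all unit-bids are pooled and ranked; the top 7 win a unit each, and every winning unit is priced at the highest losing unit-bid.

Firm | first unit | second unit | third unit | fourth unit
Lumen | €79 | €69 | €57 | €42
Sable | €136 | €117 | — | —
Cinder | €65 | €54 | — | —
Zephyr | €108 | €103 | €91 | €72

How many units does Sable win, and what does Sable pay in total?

Pooled unit-bids ranked (top 7): 136 (Sable-1), 117 (Sable-2), 108 (Zephyr-1), 103 (Zephyr-2), 91 (Zephyr-3), 79 (Lumen-1), 72 (Zephyr-4)
First bid not allocated: €69.
Sable wins 2 unit(s) at €69 each.

Sable: 2 units, pays €138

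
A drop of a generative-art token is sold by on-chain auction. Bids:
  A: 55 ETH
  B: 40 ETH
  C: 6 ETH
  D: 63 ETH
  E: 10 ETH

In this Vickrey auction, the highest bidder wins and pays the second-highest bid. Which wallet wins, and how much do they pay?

Vickrey auction: the highest bidder wins and pays the second-highest bid.
Bids in order: 63 (D) > 55 (A) > 40 (B) > 10 (E) > 6 (C)
Second-price: D pays A's bid of 55 ETH.

D pays 55 ETH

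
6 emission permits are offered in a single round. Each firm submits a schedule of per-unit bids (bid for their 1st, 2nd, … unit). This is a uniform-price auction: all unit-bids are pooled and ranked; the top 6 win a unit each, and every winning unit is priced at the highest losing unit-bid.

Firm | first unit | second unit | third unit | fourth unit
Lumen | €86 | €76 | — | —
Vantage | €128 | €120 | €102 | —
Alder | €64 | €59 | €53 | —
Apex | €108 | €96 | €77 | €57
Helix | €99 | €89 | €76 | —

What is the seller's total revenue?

Pooled unit-bids ranked (top 6): 128 (Vantage-1), 120 (Vantage-2), 108 (Apex-1), 102 (Vantage-3), 99 (Helix-1), 96 (Apex-2)
The (k+1)-th unit-bid is €89.
Allocation: Apex 2, Helix 1, Vantage 3. Every unit priced at €89.
Revenue = 6 × 89 = €534.

Total revenue: €534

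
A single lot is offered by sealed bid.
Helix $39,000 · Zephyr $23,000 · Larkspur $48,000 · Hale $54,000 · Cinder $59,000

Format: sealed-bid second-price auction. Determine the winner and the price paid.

Sorting bids: 59,000 (Cinder) > 54,000 (Hale) > 48,000 (Larkspur) > 39,000 (Helix) > 23,000 (Zephyr)
Cinder wins with the highest bid; price is set by the runner-up at $54,000.

Cinder pays $54,000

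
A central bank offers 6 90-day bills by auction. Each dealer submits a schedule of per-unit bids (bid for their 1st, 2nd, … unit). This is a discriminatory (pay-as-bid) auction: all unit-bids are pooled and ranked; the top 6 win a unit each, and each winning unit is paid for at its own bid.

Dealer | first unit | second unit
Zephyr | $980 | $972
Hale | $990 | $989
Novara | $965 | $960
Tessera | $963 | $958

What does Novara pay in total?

Pooled unit-bids ranked (top 6): 990 (Hale-1), 989 (Hale-2), 980 (Zephyr-1), 972 (Zephyr-2), 965 (Novara-1), 963 (Tessera-1)
Next rejected bid: $960 (not a price — pay-as-bid).
Novara's winning unit-bids: 965 = $965.

Novara pays $965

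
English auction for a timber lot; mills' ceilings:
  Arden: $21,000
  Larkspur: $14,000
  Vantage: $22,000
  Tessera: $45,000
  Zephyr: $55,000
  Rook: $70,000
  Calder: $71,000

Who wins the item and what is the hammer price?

Limits in order: 71,000 (Calder) > 70,000 (Rook) > 55,000 (Zephyr) > 45,000 (Tessera) > 22,000 (Vantage) > 21,000 (Arden) > …
Once the price passes $70,000, only Calder is left; the hammer falls at Rook's limit of $70,000.

Calder wins at $70,000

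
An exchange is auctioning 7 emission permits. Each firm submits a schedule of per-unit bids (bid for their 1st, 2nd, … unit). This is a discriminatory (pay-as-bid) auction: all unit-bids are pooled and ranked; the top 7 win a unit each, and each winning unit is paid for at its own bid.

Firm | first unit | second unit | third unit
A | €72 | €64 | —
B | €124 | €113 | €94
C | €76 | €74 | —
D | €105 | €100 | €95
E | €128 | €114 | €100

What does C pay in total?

Pooled unit-bids ranked (top 7): 128 (E-1), 124 (B-1), 114 (E-2), 113 (B-2), 105 (D-1), 100 (D-2), 100 (E-3)
Next rejected bid: €95 (not a price — pay-as-bid).
C wins no units.

C pays €0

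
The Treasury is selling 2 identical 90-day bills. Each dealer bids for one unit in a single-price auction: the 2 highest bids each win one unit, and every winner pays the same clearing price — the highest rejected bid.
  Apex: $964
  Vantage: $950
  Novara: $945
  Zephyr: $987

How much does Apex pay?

Ordering the bids: 987 (Zephyr), 964 (Apex), 950 (Vantage), 945 (Novara)
Top 2: Zephyr, Apex.
First losing bid is Vantage's $950, which sets the uniform price.
Apex wins → pays $950.

Apex pays $950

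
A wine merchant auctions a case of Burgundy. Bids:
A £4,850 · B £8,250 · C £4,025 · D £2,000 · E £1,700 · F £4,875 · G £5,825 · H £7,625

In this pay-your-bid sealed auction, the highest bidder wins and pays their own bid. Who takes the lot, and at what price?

Pay-your-bid sealed auction: the highest bidder wins and pays their own bid.
Sorting bids: 8,250 (B) > 7,625 (H) > 5,825 (G) > 4,875 (F) > 4,850 (A) > 4,025 (C) > …
B is highest → pays own bid, £8,250.

B pays £8,250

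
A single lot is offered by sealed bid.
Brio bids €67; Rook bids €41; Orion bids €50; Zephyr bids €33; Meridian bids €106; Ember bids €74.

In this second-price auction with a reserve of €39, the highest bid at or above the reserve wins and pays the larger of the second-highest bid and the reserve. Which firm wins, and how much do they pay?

Meridian pays €74

Rule: the highest bid at or above the reserve wins and pays the larger of the second-highest bid and the reserve.
Bids in order: 106 (Meridian) > 74 (Ember) > 67 (Brio) > 50 (Orion) > 41 (Rook) > 33 (Zephyr)
Meridian has the top bid at or above the reserve (€106).
Second-highest bid €74 exceeds the reserve €39 → payment €74.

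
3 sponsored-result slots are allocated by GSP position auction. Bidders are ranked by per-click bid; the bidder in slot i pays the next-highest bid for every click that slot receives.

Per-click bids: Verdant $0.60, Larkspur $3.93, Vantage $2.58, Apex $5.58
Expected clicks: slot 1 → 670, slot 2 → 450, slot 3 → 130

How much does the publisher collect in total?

Total revenue: $3872.10

Per-click bids in order: $5.58 (Apex) > $3.93 (Larkspur) > $2.58 (Vantage) > $0.60 (Verdant)
Slot 1: Apex pays $3.93 × 670 = $2633.10
Slot 2: Larkspur pays $2.58 × 450 = $1161.00
Slot 3: Vantage pays $0.60 × 130 = $78.00
Total = $3872.10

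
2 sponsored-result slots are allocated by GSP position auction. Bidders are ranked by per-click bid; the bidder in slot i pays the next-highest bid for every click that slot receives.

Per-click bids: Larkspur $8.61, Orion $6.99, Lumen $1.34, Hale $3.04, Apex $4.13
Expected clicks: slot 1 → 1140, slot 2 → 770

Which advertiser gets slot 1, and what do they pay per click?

Per-click bids in order: $8.61 (Larkspur) > $6.99 (Orion) > $4.13 (Apex) > …
Slot 1 goes to the first-ranked bidder, Larkspur, who pays the next bid down: $6.99/click.

Larkspur; $6.99 per click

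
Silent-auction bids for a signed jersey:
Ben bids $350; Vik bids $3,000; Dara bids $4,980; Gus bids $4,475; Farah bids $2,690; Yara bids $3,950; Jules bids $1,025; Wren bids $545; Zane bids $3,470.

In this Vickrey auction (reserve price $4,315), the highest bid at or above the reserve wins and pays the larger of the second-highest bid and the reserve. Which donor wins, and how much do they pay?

Bids in order: 4,980 (Dara) > 4,475 (Gus) > 3,950 (Yara) > 3,470 (Zane) > 3,000 (Vik) > 2,690 (Farah) > …
Dara has the top bid at or above the reserve ($4,980).
Second-highest bid $4,475 exceeds the reserve $4,315 → payment $4,475.

Dara pays $4,475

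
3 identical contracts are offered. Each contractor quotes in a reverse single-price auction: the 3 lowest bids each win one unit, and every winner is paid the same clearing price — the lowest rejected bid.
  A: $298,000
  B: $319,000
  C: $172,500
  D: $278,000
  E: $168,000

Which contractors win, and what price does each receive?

Bids ranked low→high: 168,000 (E), 172,500 (C), 278,000 (D), 298,000 (A), 319,000 (B)
The 3 lowest are E, C, D.
First losing bid is A's $298,000, which sets the uniform price.

E, C, D; each is paid $298,000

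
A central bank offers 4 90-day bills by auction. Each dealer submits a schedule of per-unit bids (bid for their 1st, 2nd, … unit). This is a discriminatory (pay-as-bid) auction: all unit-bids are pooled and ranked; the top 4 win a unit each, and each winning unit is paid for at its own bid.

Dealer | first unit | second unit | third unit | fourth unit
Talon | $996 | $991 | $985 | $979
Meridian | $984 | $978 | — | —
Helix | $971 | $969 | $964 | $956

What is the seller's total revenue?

Total revenue: $3,956

All unit-bids, highest first — top 4: 996 (Talon-1), 991 (Talon-2), 985 (Talon-3), 984 (Meridian-1)
Next rejected bid: $979 (not a price — pay-as-bid).
Each winning unit pays its own bid.
Revenue = 996 + 991 + 985 + 984 = $3,956.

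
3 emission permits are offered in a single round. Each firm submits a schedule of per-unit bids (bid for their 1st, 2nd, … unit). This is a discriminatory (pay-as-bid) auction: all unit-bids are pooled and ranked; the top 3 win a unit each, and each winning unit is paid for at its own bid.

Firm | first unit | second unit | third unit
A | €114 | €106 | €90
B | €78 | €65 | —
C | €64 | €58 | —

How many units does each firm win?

Merging the schedules and taking the best 3: 114 (A-1), 106 (A-2), 90 (A-3)
Next rejected bid: €78 (not a price — pay-as-bid).
Allocation: A 3.

A 3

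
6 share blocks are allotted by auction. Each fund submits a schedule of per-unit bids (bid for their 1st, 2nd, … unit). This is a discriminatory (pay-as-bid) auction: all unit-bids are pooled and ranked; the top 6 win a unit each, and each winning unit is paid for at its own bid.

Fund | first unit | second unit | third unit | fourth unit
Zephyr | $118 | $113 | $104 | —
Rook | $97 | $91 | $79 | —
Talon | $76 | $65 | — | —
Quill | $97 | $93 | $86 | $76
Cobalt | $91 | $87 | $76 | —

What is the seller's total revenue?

Total revenue: $622

Pooled unit-bids ranked (top 6): 118 (Zephyr-1), 113 (Zephyr-2), 104 (Zephyr-3), 97 (Rook-1), 97 (Quill-1), 93 (Quill-2)
Next rejected bid: $91 (not a price — pay-as-bid).
Each winning unit pays its own bid.
Revenue = 118 + 113 + 104 + 97 + 97 + 93 = $622.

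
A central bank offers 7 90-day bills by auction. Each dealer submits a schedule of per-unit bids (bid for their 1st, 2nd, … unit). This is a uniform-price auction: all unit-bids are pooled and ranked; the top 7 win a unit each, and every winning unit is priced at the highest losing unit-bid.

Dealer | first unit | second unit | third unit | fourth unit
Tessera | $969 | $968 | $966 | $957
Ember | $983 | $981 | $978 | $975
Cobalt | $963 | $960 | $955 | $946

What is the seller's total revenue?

Total revenue: $6,741

Pooled unit-bids ranked (top 7): 983 (Ember-1), 981 (Ember-2), 978 (Ember-3), 975 (Ember-4), 969 (Tessera-1), 968 (Tessera-2), 966 (Tessera-3)
Highest rejected unit-bid = $963.
Allocation: Ember 4, Tessera 3. Every unit priced at $963.
Revenue = 7 × 963 = $6,741.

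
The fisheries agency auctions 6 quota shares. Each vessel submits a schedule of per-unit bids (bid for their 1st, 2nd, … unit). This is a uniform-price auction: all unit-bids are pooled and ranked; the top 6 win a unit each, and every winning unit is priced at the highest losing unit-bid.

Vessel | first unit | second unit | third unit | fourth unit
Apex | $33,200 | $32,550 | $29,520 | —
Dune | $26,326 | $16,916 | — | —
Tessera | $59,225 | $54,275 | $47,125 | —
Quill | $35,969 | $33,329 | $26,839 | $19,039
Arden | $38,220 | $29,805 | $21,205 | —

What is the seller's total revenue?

Pooled unit-bids ranked (top 6): 59,225 (Tessera-1), 54,275 (Tessera-2), 47,125 (Tessera-3), 38,220 (Arden-1), 35,969 (Quill-1), 33,329 (Quill-2)
First bid not allocated: $33,200.
Allocation: Arden 1, Quill 2, Tessera 3. Every unit priced at $33,200.
Revenue = 6 × 33,200 = $199,200.

Total revenue: $199,200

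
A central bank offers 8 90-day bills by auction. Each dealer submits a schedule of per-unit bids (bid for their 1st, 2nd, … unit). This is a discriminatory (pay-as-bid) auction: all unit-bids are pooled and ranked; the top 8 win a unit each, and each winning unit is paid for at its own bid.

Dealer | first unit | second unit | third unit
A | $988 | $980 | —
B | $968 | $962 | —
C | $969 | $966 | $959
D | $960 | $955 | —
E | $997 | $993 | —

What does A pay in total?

Merging the schedules and taking the best 8: 997 (E-1), 993 (E-2), 988 (A-1), 980 (A-2), 969 (C-1), 968 (B-1), 966 (C-2), 962 (B-2)
Next rejected bid: $960 (not a price — pay-as-bid).
A's winning unit-bids: 988 + 980 = $1,968.

A pays $1,968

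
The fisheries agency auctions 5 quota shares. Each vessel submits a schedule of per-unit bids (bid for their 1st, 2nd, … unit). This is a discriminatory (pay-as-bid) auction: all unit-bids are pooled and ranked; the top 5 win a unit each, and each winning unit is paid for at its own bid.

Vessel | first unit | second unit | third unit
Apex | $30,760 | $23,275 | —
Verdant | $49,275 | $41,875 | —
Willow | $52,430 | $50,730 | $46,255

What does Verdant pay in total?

Verdant pays $91,150

All unit-bids, highest first — top 5: 52,430 (Willow-1), 50,730 (Willow-2), 49,275 (Verdant-1), 46,255 (Willow-3), 41,875 (Verdant-2)
Next rejected bid: $30,760 (not a price — pay-as-bid).
Verdant's winning unit-bids: 49,275 + 41,875 = $91,150.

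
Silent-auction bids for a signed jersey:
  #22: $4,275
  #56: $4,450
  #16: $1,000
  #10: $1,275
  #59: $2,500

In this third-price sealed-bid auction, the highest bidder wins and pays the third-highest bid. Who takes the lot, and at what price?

#56 pays $2,500

Rule: the highest bidder wins and pays the third-highest bid.
Bids in order: 4,450 (#56) > 4,275 (#22) > 2,500 (#59) > 1,275 (#10) > 1,000 (#16)
#56 wins; payment is bid #3 in the ranking = $2,500.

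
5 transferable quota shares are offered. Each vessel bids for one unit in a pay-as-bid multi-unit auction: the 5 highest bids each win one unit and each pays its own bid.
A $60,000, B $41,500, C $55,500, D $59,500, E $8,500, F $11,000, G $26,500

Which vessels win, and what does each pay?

A $60,000, D $59,500, C $55,500, B $41,500, G $26,500

Bids ranked high→low: 60,000 (A), 59,500 (D), 55,500 (C), 41,500 (B), 26,500 (G), 11,000 (F), 8,500 (E)
The 5 highest are A, D, C, B, G.
Each winner pays its own bid: A $60,000, D $59,500, C $55,500, B $41,500, G $26,500.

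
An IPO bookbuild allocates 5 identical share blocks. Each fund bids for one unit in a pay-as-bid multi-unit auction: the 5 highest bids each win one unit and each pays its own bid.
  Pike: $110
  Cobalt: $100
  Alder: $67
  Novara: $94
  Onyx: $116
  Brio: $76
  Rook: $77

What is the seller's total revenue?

Bids ranked high→low: 116 (Onyx), 110 (Pike), 100 (Cobalt), 94 (Novara), 77 (Rook), 76 (Brio), 67 (Alder)
Winners (5 units): Onyx, Pike, Cobalt, Novara, Rook.
Total revenue = 116 + 110 + 100 + 94 + 77 = $497.

Total revenue: $497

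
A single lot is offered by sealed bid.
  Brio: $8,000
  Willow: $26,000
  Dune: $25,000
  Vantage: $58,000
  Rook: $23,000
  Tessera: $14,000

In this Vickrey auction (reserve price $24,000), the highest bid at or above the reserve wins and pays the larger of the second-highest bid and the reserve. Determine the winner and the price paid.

Bids in order: 58,000 (Vantage) > 26,000 (Willow) > 25,000 (Dune) > 23,000 (Rook) > 14,000 (Tessera) > 8,000 (Brio)
Vantage has the top bid at or above the reserve ($58,000).
Second-highest bid $26,000 exceeds the reserve $24,000 → payment $26,000.

Vantage pays $26,000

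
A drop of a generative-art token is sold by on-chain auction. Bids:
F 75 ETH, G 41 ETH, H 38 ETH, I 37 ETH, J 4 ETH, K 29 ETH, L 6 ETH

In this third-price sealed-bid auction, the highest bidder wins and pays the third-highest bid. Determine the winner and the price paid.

F pays 38 ETH

Sorting bids: 75 (F) > 41 (G) > 38 (H) > 37 (I) > 29 (K) > 6 (L) > …
F is highest; pays the third-highest bid, 38 ETH.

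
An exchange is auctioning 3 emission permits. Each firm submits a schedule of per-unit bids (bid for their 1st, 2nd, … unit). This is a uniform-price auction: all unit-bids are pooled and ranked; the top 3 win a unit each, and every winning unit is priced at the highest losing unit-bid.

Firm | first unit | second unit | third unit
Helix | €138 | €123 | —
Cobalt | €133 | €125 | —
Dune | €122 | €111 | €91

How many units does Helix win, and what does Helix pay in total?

Pooled unit-bids ranked (top 3): 138 (Helix-1), 133 (Cobalt-1), 125 (Cobalt-2)
First bid not allocated: €123.
Helix wins 1 unit(s) at €123 each.

Helix: 1 unit, pays €123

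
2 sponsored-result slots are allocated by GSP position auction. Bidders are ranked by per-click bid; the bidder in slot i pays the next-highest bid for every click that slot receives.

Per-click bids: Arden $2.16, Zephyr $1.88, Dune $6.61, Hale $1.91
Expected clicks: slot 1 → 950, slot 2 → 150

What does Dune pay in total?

Dune pays $2052.00

Sorting advertisers: $6.61 (Dune) > $2.16 (Arden) > $1.91 (Hale) > …
Dune holds slot 1 → pays next bid $2.16 × 950 clicks = $2052.00.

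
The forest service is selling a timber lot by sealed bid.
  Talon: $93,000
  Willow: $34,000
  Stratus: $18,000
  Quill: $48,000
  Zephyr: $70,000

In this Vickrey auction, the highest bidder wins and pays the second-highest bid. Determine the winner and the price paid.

Bids ranked: 93,000 (Talon) > 70,000 (Zephyr) > 48,000 (Quill) > 34,000 (Willow) > 18,000 (Stratus)
Talon is highest; pays the second-highest bid, $70,000.

Talon pays $70,000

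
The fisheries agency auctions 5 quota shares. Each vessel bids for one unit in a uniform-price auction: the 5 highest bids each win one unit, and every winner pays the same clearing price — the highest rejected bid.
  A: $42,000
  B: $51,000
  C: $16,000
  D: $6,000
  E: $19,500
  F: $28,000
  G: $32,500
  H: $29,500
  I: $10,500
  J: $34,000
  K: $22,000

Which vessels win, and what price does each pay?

B, A, J, G, H; each pays $28,000

Bids ranked high→low: 51,000 (B), 42,000 (A), 34,000 (J), 32,500 (G), 29,500 (H), 28,000 (F), 22,000 (K), …
Winners (5 units): B, A, J, G, H.
Highest unsuccessful bid: $28,000 → clearing price.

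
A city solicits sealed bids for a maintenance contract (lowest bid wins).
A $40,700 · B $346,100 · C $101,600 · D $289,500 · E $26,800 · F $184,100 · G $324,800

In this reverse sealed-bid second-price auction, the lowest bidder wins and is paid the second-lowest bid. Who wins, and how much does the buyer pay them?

E is paid $40,700

Bids in order: 26,800 (E) < 40,700 (A) < 101,600 (C) < 184,100 (F) < 289,500 (D) < 324,800 (G) < …
E is lowest; is paid the second-lowest bid, $40,700.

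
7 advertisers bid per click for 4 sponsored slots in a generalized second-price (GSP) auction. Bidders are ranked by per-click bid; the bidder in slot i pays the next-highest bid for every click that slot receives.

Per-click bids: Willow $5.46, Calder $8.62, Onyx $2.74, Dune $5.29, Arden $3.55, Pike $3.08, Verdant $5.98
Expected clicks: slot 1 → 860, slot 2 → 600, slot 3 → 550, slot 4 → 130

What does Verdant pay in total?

Sorting advertisers: $8.62 (Calder) > $5.98 (Verdant) > $5.46 (Willow) > $5.29 (Dune) > $3.55 (Arden) > …
Verdant holds slot 2 → pays next bid $5.46 × 600 clicks = $3276.00.

Verdant pays $3276.00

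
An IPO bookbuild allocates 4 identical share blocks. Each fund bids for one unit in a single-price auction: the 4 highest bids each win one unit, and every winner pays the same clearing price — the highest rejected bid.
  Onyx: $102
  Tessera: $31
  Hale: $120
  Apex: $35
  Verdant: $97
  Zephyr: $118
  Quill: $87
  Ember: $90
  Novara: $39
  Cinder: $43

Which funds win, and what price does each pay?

Ordering the bids: 120 (Hale), 118 (Zephyr), 102 (Onyx), 97 (Verdant), 90 (Ember), 87 (Quill), …
The 4 highest are Hale, Zephyr, Onyx, Verdant.
Clearing price = highest rejected bid = $90.

Hale, Zephyr, Onyx, Verdant; each pays $90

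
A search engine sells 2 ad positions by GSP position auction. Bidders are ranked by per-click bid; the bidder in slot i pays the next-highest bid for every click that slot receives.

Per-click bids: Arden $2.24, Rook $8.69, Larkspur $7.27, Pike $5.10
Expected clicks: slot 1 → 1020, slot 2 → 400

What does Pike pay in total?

Pike pays $0.00

Sorting advertisers: $8.69 (Rook) > $7.27 (Larkspur) > $5.10 (Pike) > …
Pike ranks below slot 2 → no slot, pays nothing.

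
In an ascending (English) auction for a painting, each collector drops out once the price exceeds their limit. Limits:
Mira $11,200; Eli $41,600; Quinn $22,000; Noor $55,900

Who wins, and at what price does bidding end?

Noor wins at $41,600

Rule: the price rises until one bidder remains; the winner pays the price at which the last rival dropped out.
Limits in order: 55,900 (Noor) > 41,600 (Eli) > 22,000 (Quinn) > 11,200 (Mira)
Eli is the last rival to drop out, at $41,600; Noor remains and wins at that price.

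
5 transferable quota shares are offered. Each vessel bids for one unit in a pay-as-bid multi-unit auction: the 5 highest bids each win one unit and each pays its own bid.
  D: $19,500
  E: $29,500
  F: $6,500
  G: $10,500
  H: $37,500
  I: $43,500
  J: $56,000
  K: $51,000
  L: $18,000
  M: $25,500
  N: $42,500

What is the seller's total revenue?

Sorting: 56,000 (J), 51,000 (K), 43,500 (I), 42,500 (N), 37,500 (H), 29,500 (E), 25,500 (M), …
Winners (5 units): J, K, I, N, H.
Total revenue = 56,000 + 51,000 + 43,500 + 42,500 + 37,500 = $230,500.

Total revenue: $230,500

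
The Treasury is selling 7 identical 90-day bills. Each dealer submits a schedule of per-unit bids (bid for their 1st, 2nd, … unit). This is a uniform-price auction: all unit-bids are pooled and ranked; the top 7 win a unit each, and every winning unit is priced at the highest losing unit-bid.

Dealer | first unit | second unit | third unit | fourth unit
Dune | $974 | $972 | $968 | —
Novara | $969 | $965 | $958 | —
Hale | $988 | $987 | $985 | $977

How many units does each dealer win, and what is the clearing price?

Dune 2, Hale 4, Novara 1; clearing price $968

Merging the schedules and taking the best 7: 988 (Hale-1), 987 (Hale-2), 985 (Hale-3), 977 (Hale-4), 974 (Dune-1), 972 (Dune-2), 969 (Novara-1)
The (k+1)-th unit-bid is $968.
Allocation: Dune 2, Hale 4, Novara 1.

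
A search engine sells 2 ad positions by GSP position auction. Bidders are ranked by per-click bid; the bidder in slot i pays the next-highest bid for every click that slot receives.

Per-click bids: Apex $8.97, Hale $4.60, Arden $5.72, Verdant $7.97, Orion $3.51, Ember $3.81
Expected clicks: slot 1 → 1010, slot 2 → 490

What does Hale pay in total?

Hale pays $0.00

Ranked by bid: $8.97 (Apex) > $7.97 (Verdant) > $5.72 (Arden) > …
Hale ranks below slot 2 → no slot, pays nothing.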